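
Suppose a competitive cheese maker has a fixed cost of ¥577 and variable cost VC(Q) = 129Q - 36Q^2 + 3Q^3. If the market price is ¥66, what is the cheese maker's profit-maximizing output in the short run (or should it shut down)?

From TC, MC = TC'(Q) = 129 - 72Q + 9Q^2 and AVC = VC/Q = 129 - 36Q + 3Q^2.
AVC hits its minimum where MC = AVC, at Q = 6, giving min AVC = 129 - 36·6 + 3·6^2 = ¥21.
P = ¥66 exceeds min AVC = ¥21, so the firm stays open.
Solving P = MC: 63 - 72Q + 9Q^2 = 0 ⇒ Q = 1 or 7. On the upward-sloping branch, Q* = 7.
Check: AVC at Q = 7 is ¥24 ≤ P, so revenue covers variable cost.
Profit = P·Q − TC = 66·7 − 745 = -¥283, a loss, but smaller than the ¥577 fixed cost the firm would lose by shutting down.

Produce at Q = 7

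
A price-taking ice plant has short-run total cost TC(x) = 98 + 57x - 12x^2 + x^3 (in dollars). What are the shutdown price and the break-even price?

AVC = 57 - 12x + x^2; minimized at x = 6, giving min AVC = $21. That is the shutdown price.
ATC = 98/x + 57 - 12x + x^2. Setting dATC/dx = −98/x^2 − 12 + 2x = 0 gives x = 7 (since 2·7^3 − 12·7^2 = 98).
min ATC = 98/7 + 57 − 12·7 + 7^2 = $36. That is the break-even price.
Between these two prices the firm operates at a loss; above $36 it earns a profit.

Shutdown price = $21; break-even price = $36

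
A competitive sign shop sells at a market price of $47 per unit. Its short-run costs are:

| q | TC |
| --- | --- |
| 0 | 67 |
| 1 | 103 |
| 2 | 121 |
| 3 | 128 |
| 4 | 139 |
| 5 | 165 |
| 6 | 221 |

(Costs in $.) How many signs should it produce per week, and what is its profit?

q = 5; profit = $70

Profit at each row (π = 47q − TC): q=0: -67; q=1: -56; q=2: -27; q=3: 13; q=4: 49; q=5: 70; q=6: 61.
Profit is maximized at q = 5. AVC there is 98/5 = $19.60 ≤ P, so producing beats shutting down (which would give -$67).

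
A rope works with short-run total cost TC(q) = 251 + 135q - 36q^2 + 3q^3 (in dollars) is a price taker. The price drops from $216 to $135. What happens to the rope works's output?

Output falls from 9 to 8

MC = 135 - 72q + 9q^2; the shutdown threshold is min AVC = $27 (at q = 6).
At P = $216 ≥ min AVC, set P = MC on the rising branch: q = 9.
At P = $135 ≥ min AVC, set P = MC: q = 8. The firm stays open but cuts output.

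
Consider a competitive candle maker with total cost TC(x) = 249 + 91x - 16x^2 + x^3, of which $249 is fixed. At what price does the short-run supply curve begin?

$27 per unit

Short-run supply begins at min AVC. From VC = 91x - 16x^2 + x^3, AVC = 91 - 16x + x^2.
dAVC/dx = -16 + 2x = 0 gives x = 8. min AVC = 91 - 16·8 + 8^2 = 27.
For P < $27 the firm produces nothing.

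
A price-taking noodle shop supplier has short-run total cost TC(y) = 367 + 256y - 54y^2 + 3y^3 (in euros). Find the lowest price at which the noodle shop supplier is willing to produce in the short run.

€13 per unit

Short-run supply begins at min AVC. From VC = 256y - 54y^2 + 3y^3, AVC = 256 - 54y + 3y^2.
dAVC/dy = -54 + 6y = 0 gives y = 9. min AVC = 256 - 54·9 + 3·9^2 = 13.
So the shutdown price is €13.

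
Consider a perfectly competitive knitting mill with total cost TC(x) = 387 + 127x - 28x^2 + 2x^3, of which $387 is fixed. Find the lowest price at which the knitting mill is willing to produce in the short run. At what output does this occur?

$29 per unit, at x = 7

The shutdown price is the minimum of AVC. VC = 127x - 28x^2 + 2x^3, so AVC = 127 - 28x + 2x^2.
At the minimum of AVC, MC = AVC. MC = 127 - 56x + 6x^2; setting MC = AVC gives 4x^2 - 28x = 0, so x = 7. min AVC = 29.
So the shutdown price is $29.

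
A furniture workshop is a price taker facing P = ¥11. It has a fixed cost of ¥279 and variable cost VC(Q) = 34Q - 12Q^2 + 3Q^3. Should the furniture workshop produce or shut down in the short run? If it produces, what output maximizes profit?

Shut down

From TC, MC = TC'(Q) = 34 - 24Q + 9Q^2 and AVC = VC/Q = 34 - 12Q + 3Q^2.
AVC hits its minimum where MC = AVC, at Q = 2, giving min AVC = 34 - 12·2 + 3·2^2 = ¥22.
P = ¥11 lies below min AVC = ¥22; no output level covers variable cost.
Shutting down limits the loss to fixed cost, ¥279.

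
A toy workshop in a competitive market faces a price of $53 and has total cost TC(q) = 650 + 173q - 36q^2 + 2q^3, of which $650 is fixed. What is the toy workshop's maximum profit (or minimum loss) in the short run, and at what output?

AVC = 173 - 36q + 2q^2 has its minimum $11 at q = 9; price $53 clears that bar, so the firm operates.
With MC = 173 - 72q + 6q^2, P = MC on the upward-sloping part at q* = 10.
TR = 53·10 = 530. TC = 650 + 130 = 780. Profit = 530 − 780 = -$250.
That loss of $250 beats the $650 the firm would lose by shutting down; producing recovers $400 of fixed cost.

Profit = -$250 at q = 10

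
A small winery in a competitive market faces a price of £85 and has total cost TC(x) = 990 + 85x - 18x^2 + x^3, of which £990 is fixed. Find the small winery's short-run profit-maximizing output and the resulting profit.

AVC = 85 - 18x + x^2 has its minimum £4 at x = 9; price £85 clears that bar, so the firm operates.
With MC = 85 - 36x + 3x^2, P = MC on the upward-sloping part at x* = 12.
TR = 85·12 = 1020. TC = 990 + 156 = 1146. Profit = 1020 − 1146 = -£126.
By producing, the firm covers all variable cost plus £864 of fixed cost; shutting down would lose the full £990.

Profit = -£126 at x = 12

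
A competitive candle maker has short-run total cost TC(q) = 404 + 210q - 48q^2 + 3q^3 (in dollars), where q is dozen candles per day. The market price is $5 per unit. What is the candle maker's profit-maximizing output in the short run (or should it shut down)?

Shut down

Strip out fixed cost: VC = 210q - 48q^2 + 3q^3. Then AVC = 210 - 48q + 3q^2 and MC = 210 - 96q + 9q^2.
The AVC parabola has its vertex at q = 48/6 = 8, where AVC = 210 - 48·8 + 3·8^2 = $18.
With P < min AVC ($5 < $18), every unit sold adds to the loss.
Shutting down limits the loss to fixed cost, $404.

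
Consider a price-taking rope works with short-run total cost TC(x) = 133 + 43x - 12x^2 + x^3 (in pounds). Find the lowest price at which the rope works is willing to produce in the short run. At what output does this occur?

£7 per unit, at x = 6

Short-run supply begins at min AVC. From VC = 43x - 12x^2 + x^3, AVC = 43 - 12x + x^2.
At the minimum of AVC, MC = AVC. MC = 43 - 24x + 3x^2; setting MC = AVC gives 2x^2 - 12x = 0, so x = 6. min AVC = 7.
For P < £7 the firm produces nothing.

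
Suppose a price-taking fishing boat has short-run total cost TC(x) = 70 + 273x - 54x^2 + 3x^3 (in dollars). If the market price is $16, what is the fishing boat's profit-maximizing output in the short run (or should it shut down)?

Variable cost is VC = 273x - 54x^2 + 3x^3, so AVC = VC/x = 273 - 54x + 3x^2 and MC = dTC/dx = 273 - 108x + 9x^2.
The AVC parabola has its vertex at x = 54/6 = 9, where AVC = 273 - 54·9 + 3·9^2 = $30.
P = $16 lies below min AVC = $30; no output level covers variable cost.
The firm minimizes its loss by shutting down and losing only its fixed cost of $70.

Shut down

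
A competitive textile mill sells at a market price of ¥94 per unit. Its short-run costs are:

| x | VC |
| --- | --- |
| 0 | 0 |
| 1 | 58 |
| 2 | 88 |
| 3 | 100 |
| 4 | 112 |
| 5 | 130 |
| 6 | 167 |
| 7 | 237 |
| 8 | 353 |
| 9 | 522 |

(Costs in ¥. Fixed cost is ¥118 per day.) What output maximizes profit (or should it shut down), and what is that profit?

x = 7; profit = ¥303

Tabulate TR − TC: x=0: -118; x=1: -82; x=2: -18; x=3: 64; x=4: 146; x=5: 222; x=6: 279; x=7: 303; x=8: 281; x=9: 206.
Profit is maximized at x = 7. AVC there is 237/7 = ¥33.86 ≤ P, so producing beats shutting down (which would give -¥118).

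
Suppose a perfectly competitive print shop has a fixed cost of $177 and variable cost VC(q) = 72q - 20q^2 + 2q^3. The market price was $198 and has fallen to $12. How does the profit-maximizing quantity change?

Output falls from 9 to 0 (the firm shuts down)

AVC = 72 - 20q + 2q^2, minimized at q = 5 where min AVC = $22. MC = 72 - 40q + 6q^2.
At P = $198 ≥ min AVC, set P = MC on the rising branch: q = 9.
At P = $12 < min AVC = $22, price no longer covers variable cost at any output, so the firm shuts down: q = 0.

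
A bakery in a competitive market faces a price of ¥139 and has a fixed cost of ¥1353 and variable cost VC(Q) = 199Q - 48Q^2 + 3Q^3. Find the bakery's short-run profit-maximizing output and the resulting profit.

AVC = 199 - 48Q + 3Q^2 has its minimum ¥7 at Q = 8; price ¥139 clears that bar, so the firm operates.
With MC = 199 - 96Q + 9Q^2, P = MC on the upward-sloping part at Q* = 10.
TR = 139·10 = 1390. TC = 1353 + 190 = 1543. Profit = 1390 − 1543 = -¥153.
Shutting down would mean losing the fixed cost of ¥1353, so operating at a loss of ¥153 is better by ¥1200.

Profit = -¥153 at Q = 10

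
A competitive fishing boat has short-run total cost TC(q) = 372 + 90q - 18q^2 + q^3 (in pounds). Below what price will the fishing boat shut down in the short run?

£9 per unit

The shutdown price is the minimum of AVC. VC = 90q - 18q^2 + q^3, so AVC = 90 - 18q + q^2.
At the minimum of AVC, MC = AVC. MC = 90 - 36q + 3q^2; setting MC = AVC gives 2q^2 - 18q = 0, so q = 9. min AVC = 9.
For P < £9 the firm produces nothing.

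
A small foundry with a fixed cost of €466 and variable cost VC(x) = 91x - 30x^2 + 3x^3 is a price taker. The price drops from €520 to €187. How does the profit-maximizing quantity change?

AVC = 91 - 30x + 3x^2, minimized at x = 5 where min AVC = €16. MC = 91 - 60x + 9x^2.
At P = €520 ≥ min AVC, set P = MC on the rising branch: x = 11.
At P = €187 ≥ min AVC, set P = MC: x = 8. The firm stays open but cuts output.

Output falls from 11 to 8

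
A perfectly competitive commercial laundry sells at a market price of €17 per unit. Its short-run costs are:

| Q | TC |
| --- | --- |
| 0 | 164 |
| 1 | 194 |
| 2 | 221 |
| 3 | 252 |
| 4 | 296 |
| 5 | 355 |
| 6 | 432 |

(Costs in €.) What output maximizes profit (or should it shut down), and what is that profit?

Compute π = P·Q − TC at each output: Q=0: -164; Q=1: -177; Q=2: -187; Q=3: -201; Q=4: -228; Q=5: -270; Q=6: -330.
Profit is highest at Q = 0. Equivalently, the lowest AVC in the table is 57/2 ≈ €28.50 at Q = 2, and P = €17 falls below it — price never covers variable cost, so the firm shuts down and loses only its fixed cost.

Q = 0 (shut down); profit = -€164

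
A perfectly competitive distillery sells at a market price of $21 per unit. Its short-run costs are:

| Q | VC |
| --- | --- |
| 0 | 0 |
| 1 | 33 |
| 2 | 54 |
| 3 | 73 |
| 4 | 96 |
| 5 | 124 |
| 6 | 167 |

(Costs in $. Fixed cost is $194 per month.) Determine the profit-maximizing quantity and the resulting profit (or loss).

Compute π = P·Q − TC at each output: Q=0: -194; Q=1: -206; Q=2: -206; Q=3: -204; Q=4: -206; Q=5: -213; Q=6: -235.
Profit is highest at Q = 0. Equivalently, the lowest AVC in the table is 96/4 ≈ $24 at Q = 4, and P = $21 falls below it — price never covers variable cost, so the firm shuts down and loses only its fixed cost.

Q = 0 (shut down); profit = -$194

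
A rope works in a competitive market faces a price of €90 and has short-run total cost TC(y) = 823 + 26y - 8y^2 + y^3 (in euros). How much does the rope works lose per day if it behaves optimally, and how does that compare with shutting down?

Profit = -€311 at y = 8

AVC = 26 - 8y + y^2 has its minimum €10 at y = 4; price €90 clears that bar, so the firm operates.
With MC = 26 - 16y + 3y^2, P = MC on the upward-sloping part at y* = 8.
TR = 90·8 = 720. TC = 823 + 208 = 1031. Profit = 720 − 1031 = -€311.
That loss of €311 beats the €823 the firm would lose by shutting down; producing recovers €512 of fixed cost.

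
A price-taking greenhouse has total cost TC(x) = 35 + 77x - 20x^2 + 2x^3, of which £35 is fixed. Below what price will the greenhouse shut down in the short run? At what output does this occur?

Short-run supply begins at min AVC. From VC = 77x - 20x^2 + 2x^3, AVC = 77 - 20x + 2x^2.
dAVC/dx = -20 + 4x = 0 gives x = 5. min AVC = 77 - 20·5 + 2·5^2 = 27.
For P < £27 the firm produces nothing.

£27 per unit, at x = 5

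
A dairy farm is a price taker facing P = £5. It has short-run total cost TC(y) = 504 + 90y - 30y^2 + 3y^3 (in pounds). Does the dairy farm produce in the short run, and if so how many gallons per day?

From TC, MC = TC'(y) = 90 - 60y + 9y^2 and AVC = VC/y = 90 - 30y + 3y^2.
AVC hits its minimum where MC = AVC, at y = 5, giving min AVC = 90 - 30·5 + 3·5^2 = £15.
Since P = £5 < min AVC = £15, price fails to cover variable cost at any output.
The firm minimizes its loss by shutting down and losing only its fixed cost of £504.

Shut down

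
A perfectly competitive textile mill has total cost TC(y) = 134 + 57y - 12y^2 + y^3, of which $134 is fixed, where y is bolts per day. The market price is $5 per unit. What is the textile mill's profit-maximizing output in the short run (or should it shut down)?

Variable cost is VC = 57y - 12y^2 + y^3, so AVC = VC/y = 57 - 12y + y^2 and MC = dTC/dy = 57 - 24y + 3y^2.
AVC hits its minimum where MC = AVC, at y = 6, giving min AVC = 57 - 12·6 + 6^2 = $21.
Since P = $5 < min AVC = $21, price fails to cover variable cost at any output.
The firm minimizes its loss by shutting down and losing only its fixed cost of $134.

Shut down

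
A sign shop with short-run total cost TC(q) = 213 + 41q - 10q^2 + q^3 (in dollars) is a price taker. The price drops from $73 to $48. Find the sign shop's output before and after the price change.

MC = 41 - 20q + 3q^2; the shutdown threshold is min AVC = $16 (at q = 5).
With P = $73 above the shutdown price, P = MC gives q = 8.
At P = $48 ≥ min AVC, set P = MC: q = 7. The firm stays open but cuts output.

Output falls from 8 to 7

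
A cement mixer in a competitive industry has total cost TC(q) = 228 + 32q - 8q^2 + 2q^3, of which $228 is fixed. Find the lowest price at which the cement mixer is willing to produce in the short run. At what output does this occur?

The firm shuts down when price falls below the minimum of average variable cost. AVC = VC/q = 32 - 8q + 2q^2.
dAVC/dq = -8 + 4q = 0 gives q = 2. min AVC = 32 - 8·2 + 2·2^2 = 24.
For P < $24 the firm produces nothing.

$24 per unit, at q = 2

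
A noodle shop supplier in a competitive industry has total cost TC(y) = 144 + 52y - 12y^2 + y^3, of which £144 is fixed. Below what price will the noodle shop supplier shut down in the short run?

£16 per unit

Short-run supply begins at min AVC. From VC = 52y - 12y^2 + y^3, AVC = 52 - 12y + y^2.
dAVC/dy = -12 + 2y = 0 gives y = 6. min AVC = 52 - 12·6 + 6^2 = 16.
The firm shuts down for any P below £16.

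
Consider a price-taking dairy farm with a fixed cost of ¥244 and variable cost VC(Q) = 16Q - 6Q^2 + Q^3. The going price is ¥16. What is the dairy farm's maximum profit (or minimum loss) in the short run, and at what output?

AVC = 16 - 6Q + Q^2; min AVC = ¥7 at Q = 3. Since P = ¥16 ≥ min AVC, the firm produces.
With MC = 16 - 12Q + 3Q^2, P = MC on the upward-sloping part at Q* = 4.
TR = 16·4 = 64. TC = 244 + 32 = 276. Profit = 64 − 276 = -¥212.
Shutting down would mean losing the fixed cost of ¥244, so operating at a loss of ¥212 is better by ¥32.

Profit = -¥212 at Q = 4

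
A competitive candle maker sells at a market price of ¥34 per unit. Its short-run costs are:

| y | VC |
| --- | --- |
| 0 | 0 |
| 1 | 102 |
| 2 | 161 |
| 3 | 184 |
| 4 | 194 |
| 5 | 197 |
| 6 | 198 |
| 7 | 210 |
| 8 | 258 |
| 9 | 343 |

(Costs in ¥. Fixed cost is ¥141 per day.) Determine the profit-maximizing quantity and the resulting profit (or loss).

y = 7; profit = -¥113

Tabulate TR − TC: y=0: -141; y=1: -209; y=2: -234; y=3: -223; y=4: -199; y=5: -168; y=6: -135; y=7: -113; y=8: -127; y=9: -178.
Profit is maximized at y = 7. AVC there is 210/7 = ¥30 ≤ P, so producing beats shutting down (which would give -¥141).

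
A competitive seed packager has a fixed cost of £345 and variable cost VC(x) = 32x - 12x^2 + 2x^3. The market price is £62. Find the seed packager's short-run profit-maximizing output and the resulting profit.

Profit = -£145 at x = 5

AVC = 32 - 12x + 2x^2 has its minimum £14 at x = 3; price £62 clears that bar, so the firm operates.
MC = 32 - 24x + 6x^2. Setting P = MC and taking the root on the rising branch gives x* = 5.
TR = 62·5 = 310. TC = 345 + 110 = 455. Profit = 310 − 455 = -£145.
By producing, the firm covers all variable cost plus £200 of fixed cost; shutting down would lose the full £345.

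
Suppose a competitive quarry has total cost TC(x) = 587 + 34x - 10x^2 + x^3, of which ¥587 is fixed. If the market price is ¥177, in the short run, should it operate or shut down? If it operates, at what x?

Produce at x = 11

From TC, MC = TC'(x) = 34 - 20x + 3x^2 and AVC = VC/x = 34 - 10x + x^2.
AVC is minimized where dAVC/dx = -10 + 2x = 0, at x = 5; min AVC = 34 - 10·5 + 5^2 = ¥9.
P = ¥177 exceeds min AVC = ¥9, so the firm stays open.
Solving P = MC: -143 - 20x + 3x^2 = 0 ⇒ x = -13/3 or 11. On the upward-sloping branch, x* = 11.
Check: AVC at x = 11 is ¥45 ≤ P, so revenue covers variable cost.
Profit = P·x − TC = 177·11 − 1082 = ¥865.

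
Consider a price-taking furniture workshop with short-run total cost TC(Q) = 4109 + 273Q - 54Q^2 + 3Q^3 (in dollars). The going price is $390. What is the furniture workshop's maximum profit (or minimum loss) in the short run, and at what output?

AVC = 273 - 54Q + 3Q^2; min AVC = $30 at Q = 9. Since P = $390 ≥ min AVC, the firm produces.
MC = 273 - 108Q + 9Q^2. Setting P = MC and taking the root on the rising branch gives Q* = 13.
TR = 390·13 = 5070. TC = 4109 + 1014 = 5123. Profit = 5070 − 5123 = -$53.
Shutting down would mean losing the fixed cost of $4109, so operating at a loss of $53 is better by $4056.

Profit = -$53 at Q = 13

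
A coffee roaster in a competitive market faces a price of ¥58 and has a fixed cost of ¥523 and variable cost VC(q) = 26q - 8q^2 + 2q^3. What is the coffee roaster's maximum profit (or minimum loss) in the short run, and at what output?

Profit = -¥395 at q = 4

AVC = 26 - 8q + 2q^2 has its minimum ¥18 at q = 2; price ¥58 clears that bar, so the firm operates.
With MC = 26 - 16q + 6q^2, P = MC on the upward-sloping part at q* = 4.
TR = 58·4 = 232. TC = 523 + 104 = 627. Profit = 232 − 627 = -¥395.
By producing, the firm covers all variable cost plus ¥128 of fixed cost; shutting down would lose the full ¥523.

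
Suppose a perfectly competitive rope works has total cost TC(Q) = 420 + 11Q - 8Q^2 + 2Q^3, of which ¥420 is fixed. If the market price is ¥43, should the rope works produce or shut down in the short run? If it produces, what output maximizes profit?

Produce at Q = 4

Strip out fixed cost: VC = 11Q - 8Q^2 + 2Q^3. Then AVC = 11 - 8Q + 2Q^2 and MC = 11 - 16Q + 6Q^2.
AVC is minimized where dAVC/dQ = -8 + 4Q = 0, at Q = 2; min AVC = 11 - 8·2 + 2·2^2 = ¥3.
Because ¥43 ≥ ¥3, revenue can cover variable cost; the firm operates.
P = MC gives -32 - 16Q + 6Q^2 = 0, with roots -4/3 and 4. Take the larger (rising MC): Q* = 4.
Check: AVC at Q = 4 is ¥11 ≤ P, so revenue covers variable cost.
Profit = P·Q − TC = 43·4 − 464 = -¥292, a loss, but smaller than the ¥420 fixed cost the firm would lose by shutting down.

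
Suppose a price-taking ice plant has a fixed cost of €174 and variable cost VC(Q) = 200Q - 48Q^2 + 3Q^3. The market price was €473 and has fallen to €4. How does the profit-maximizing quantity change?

AVC = 200 - 48Q + 3Q^2, minimized at Q = 8 where min AVC = €8. MC = 200 - 96Q + 9Q^2.
At P = €473 ≥ min AVC, set P = MC on the rising branch: Q = 13.
At P = €4 < min AVC = €8, price no longer covers variable cost at any output, so the firm shuts down: Q = 0.

Output falls from 13 to 0 (the firm shuts down)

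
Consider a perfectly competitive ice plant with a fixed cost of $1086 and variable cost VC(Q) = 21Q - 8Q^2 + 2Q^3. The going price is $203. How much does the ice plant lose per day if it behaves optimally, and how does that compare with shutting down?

AVC = 21 - 8Q + 2Q^2 has its minimum $13 at Q = 2; price $203 clears that bar, so the firm operates.
MC = 21 - 16Q + 6Q^2. Setting P = MC and taking the root on the rising branch gives Q* = 7.
TR = 203·7 = 1421. TC = 1086 + 441 = 1527. Profit = 1421 − 1527 = -$106.
By producing, the firm covers all variable cost plus $980 of fixed cost; shutting down would lose the full $1086.

Profit = -$106 at Q = 7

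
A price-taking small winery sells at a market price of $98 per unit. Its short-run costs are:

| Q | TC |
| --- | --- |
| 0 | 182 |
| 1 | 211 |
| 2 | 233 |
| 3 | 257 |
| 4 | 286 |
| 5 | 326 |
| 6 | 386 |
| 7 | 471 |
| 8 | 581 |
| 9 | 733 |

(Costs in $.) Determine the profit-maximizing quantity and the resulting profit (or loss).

Q = 7; profit = $215

Profit at each row (π = 98Q − TC): Q=0: -182; Q=1: -113; Q=2: -37; Q=3: 37; Q=4: 106; Q=5: 164; Q=6: 202; Q=7: 215; Q=8: 203; Q=9: 149.
Profit is maximized at Q = 7. AVC there is 289/7 = $41.29 ≤ P, so producing beats shutting down (which would give -$182).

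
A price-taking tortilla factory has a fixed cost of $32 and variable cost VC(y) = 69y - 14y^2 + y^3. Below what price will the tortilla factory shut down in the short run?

$20 per unit

Short-run supply begins at min AVC. From VC = 69y - 14y^2 + y^3, AVC = 69 - 14y + y^2.
At the minimum of AVC, MC = AVC. MC = 69 - 28y + 3y^2; setting MC = AVC gives 2y^2 - 14y = 0, so y = 7. min AVC = 20.
The firm shuts down for any P below $20.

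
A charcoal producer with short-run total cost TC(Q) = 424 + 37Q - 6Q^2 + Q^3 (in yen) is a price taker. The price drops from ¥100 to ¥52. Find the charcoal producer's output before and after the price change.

AVC = 37 - 6Q + Q^2, minimized at Q = 3 where min AVC = ¥28. MC = 37 - 12Q + 3Q^2.
At P = ¥100 ≥ min AVC, set P = MC on the rising branch: Q = 7.
At P = ¥52 ≥ min AVC, set P = MC: Q = 5. The firm stays open but cuts output.

Output falls from 7 to 5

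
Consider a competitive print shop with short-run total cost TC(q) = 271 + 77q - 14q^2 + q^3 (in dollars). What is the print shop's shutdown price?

The shutdown price is the minimum of AVC. VC = 77q - 14q^2 + q^3, so AVC = 77 - 14q + q^2.
At the minimum of AVC, MC = AVC. MC = 77 - 28q + 3q^2; setting MC = AVC gives 2q^2 - 14q = 0, so q = 7. min AVC = 28.
For P < $28 the firm produces nothing.

$28 per unit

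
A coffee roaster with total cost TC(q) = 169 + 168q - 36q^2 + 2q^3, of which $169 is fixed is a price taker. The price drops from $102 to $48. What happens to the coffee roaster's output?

MC = 168 - 72q + 6q^2; the shutdown threshold is min AVC = $6 (at q = 9).
At P = $102 ≥ min AVC, set P = MC on the rising branch: q = 11.
At P = $48 ≥ min AVC, set P = MC: q = 10. The firm stays open but cuts output.

Output falls from 11 to 10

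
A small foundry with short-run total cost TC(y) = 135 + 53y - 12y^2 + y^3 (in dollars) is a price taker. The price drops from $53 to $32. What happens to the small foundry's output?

Output falls from 8 to 7

AVC = 53 - 12y + y^2, minimized at y = 6 where min AVC = $17. MC = 53 - 24y + 3y^2.
At P = $53 ≥ min AVC, set P = MC on the rising branch: y = 8.
At P = $32 ≥ min AVC, set P = MC: y = 7. The firm stays open but cuts output.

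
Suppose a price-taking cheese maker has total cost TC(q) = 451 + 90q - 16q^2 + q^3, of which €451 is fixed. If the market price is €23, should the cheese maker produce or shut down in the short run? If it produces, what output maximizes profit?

From TC, MC = TC'(q) = 90 - 32q + 3q^2 and AVC = VC/q = 90 - 16q + q^2.
The AVC parabola has its vertex at q = 16/2 = 8, where AVC = 90 - 16·8 + 8^2 = €26.
Since P = €23 < min AVC = €26, price fails to cover variable cost at any output.
Best response: produce nothing and absorb the €451 fixed cost.

Shut down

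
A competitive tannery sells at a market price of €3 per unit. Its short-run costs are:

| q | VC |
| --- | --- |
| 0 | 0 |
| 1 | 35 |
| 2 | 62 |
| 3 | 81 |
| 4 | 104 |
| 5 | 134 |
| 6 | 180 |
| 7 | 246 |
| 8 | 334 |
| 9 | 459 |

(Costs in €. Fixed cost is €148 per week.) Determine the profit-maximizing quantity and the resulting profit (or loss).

Tabulate TR − TC: q=0: -148; q=1: -180; q=2: -204; q=3: -220; q=4: -240; q=5: -267; q=6: -310; q=7: -373; q=8: -458; q=9: -580.
Profit is highest at q = 0. Equivalently, the lowest AVC in the table is 104/4 ≈ €26 at q = 4, and P = €3 falls below it — price never covers variable cost, so the firm shuts down and loses only its fixed cost.

q = 0 (shut down); profit = -€148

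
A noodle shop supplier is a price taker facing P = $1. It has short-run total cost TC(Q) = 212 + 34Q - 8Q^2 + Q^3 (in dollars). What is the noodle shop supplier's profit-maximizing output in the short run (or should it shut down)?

Shut down

From TC, MC = TC'(Q) = 34 - 16Q + 3Q^2 and AVC = VC/Q = 34 - 8Q + Q^2.
AVC is minimized where dAVC/dQ = -8 + 2Q = 0, at Q = 4; min AVC = 34 - 8·4 + 4^2 = $18.
P = $1 lies below min AVC = $18; no output level covers variable cost.
Shutting down limits the loss to fixed cost, $212.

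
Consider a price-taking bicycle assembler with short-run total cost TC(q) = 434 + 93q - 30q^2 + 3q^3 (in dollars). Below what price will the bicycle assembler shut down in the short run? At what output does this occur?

$18 per unit, at q = 5

The shutdown price is the minimum of AVC. VC = 93q - 30q^2 + 3q^3, so AVC = 93 - 30q + 3q^2.
At the minimum of AVC, MC = AVC. MC = 93 - 60q + 9q^2; setting MC = AVC gives 6q^2 - 30q = 0, so q = 5. min AVC = 18.
So the shutdown price is $18.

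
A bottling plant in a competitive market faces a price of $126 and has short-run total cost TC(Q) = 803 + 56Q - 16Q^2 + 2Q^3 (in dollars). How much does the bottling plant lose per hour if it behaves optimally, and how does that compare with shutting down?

AVC = 56 - 16Q + 2Q^2; min AVC = $24 at Q = 4. Since P = $126 ≥ min AVC, the firm produces.
With MC = 56 - 32Q + 6Q^2, P = MC on the upward-sloping part at Q* = 7.
TR = 126·7 = 882. TC = 803 + 294 = 1097. Profit = 882 − 1097 = -$215.
Shutting down would mean losing the fixed cost of $803, so operating at a loss of $215 is better by $588.

Profit = -$215 at Q = 7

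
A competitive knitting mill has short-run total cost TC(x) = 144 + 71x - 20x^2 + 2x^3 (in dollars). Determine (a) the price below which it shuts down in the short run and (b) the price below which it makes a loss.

Shutdown price = $21; break-even price = $47

Shutdown price = min AVC. AVC = 71 - 20x + 2x^2, with vertex at x = 5 and minimum $21.
ATC = 144/x + 71 - 20x + 2x^2. Setting dATC/dx = −144/x^2 − 20 + 4x = 0 gives x = 6 (since 4·6^3 − 20·6^2 = 144).
min ATC = 144/6 + 71 − 20·6 + 2·6^2 = $47. That is the break-even price.
For $21 ≤ P < $47 the firm produces at a loss; below $21 it shuts down.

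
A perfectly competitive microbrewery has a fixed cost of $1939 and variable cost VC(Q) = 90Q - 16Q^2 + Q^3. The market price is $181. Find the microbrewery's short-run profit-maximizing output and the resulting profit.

Profit = -$249 at Q = 13

AVC = 90 - 16Q + Q^2; min AVC = $26 at Q = 8. Since P = $181 ≥ min AVC, the firm produces.
MC = 90 - 32Q + 3Q^2. Setting P = MC and taking the root on the rising branch gives Q* = 13.
TR = 181·13 = 2353. TC = 1939 + 663 = 2602. Profit = 2353 − 2602 = -$249.
Shutting down would mean losing the fixed cost of $1939, so operating at a loss of $249 is better by $1690.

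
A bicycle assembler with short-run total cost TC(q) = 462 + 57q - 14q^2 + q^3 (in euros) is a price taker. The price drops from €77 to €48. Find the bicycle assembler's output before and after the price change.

Output falls from 10 to 9

AVC = 57 - 14q + q^2, minimized at q = 7 where min AVC = €8. MC = 57 - 28q + 3q^2.
At P = €77 ≥ min AVC, set P = MC on the rising branch: q = 10.
At P = €48 ≥ min AVC, set P = MC: q = 9. The firm stays open but cuts output.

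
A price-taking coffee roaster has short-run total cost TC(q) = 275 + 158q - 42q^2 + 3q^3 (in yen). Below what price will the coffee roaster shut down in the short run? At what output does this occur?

¥11 per unit, at q = 7

The firm shuts down when price falls below the minimum of average variable cost. AVC = VC/q = 158 - 42q + 3q^2.
At the minimum of AVC, MC = AVC. MC = 158 - 84q + 9q^2; setting MC = AVC gives 6q^2 - 42q = 0, so q = 7. min AVC = 11.
For P < ¥11 the firm produces nothing.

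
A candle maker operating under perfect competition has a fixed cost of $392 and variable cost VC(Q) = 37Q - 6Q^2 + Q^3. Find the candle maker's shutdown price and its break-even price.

Shutdown price = min AVC. AVC = 37 - 6Q + Q^2, with vertex at Q = 3 and minimum $28.
ATC = 392/Q + 37 - 6Q + Q^2. Setting dATC/dQ = −392/Q^2 − 6 + 2Q = 0 gives Q = 7 (since 2·7^3 − 6·7^2 = 392).
min ATC = 392/7 + 37 − 6·7 + 7^2 = $100. That is the break-even price.
Between these two prices the firm operates at a loss; above $100 it earns a profit.

Shutdown price = $28; break-even price = $100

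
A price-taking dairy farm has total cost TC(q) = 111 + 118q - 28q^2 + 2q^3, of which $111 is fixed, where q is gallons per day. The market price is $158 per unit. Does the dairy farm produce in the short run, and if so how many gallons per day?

Produce at q = 10

Variable cost is VC = 118q - 28q^2 + 2q^3, so AVC = VC/q = 118 - 28q + 2q^2 and MC = dTC/dq = 118 - 56q + 6q^2.
AVC is minimized where dAVC/dq = -28 + 4q = 0, at q = 7; min AVC = 118 - 28·7 + 2·7^2 = $20.
Because $158 ≥ $20, revenue can cover variable cost; the firm operates.
Solving P = MC: -40 - 56q + 6q^2 = 0 ⇒ q = -2/3 or 10. On the upward-sloping branch, q* = 10.
Check: AVC at q = 10 is $38 ≤ P, so revenue covers variable cost.
Profit = P·q − TC = 158·10 − 491 = $1089.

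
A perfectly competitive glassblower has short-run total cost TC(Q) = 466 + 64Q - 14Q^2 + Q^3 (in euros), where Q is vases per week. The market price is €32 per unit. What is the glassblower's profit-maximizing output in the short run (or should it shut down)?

Variable cost is VC = 64Q - 14Q^2 + Q^3, so AVC = VC/Q = 64 - 14Q + Q^2 and MC = dTC/dQ = 64 - 28Q + 3Q^2.
The AVC parabola has its vertex at Q = 14/2 = 7, where AVC = 64 - 14·7 + 7^2 = €15.
Since P = €32 ≥ min AVC = €15, price covers variable cost and the firm should produce.
Solving P = MC: 32 - 28Q + 3Q^2 = 0 ⇒ Q = 4/3 or 8. On the upward-sloping branch, Q* = 8.
Check: AVC at Q = 8 is €16 ≤ P, so revenue covers variable cost.
Profit = P·Q − TC = 32·8 − 594 = -€338, a loss, but smaller than the €466 fixed cost the firm would lose by shutting down.

Produce at Q = 8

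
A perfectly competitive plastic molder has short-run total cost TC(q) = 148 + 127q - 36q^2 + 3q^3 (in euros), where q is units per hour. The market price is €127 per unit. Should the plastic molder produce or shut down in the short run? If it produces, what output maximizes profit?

Strip out fixed cost: VC = 127q - 36q^2 + 3q^3. Then AVC = 127 - 36q + 3q^2 and MC = 127 - 72q + 9q^2.
The AVC parabola has its vertex at q = 36/6 = 6, where AVC = 127 - 36·6 + 3·6^2 = €19.
Since P = €127 ≥ min AVC = €19, price covers variable cost and the firm should produce.
P = MC gives -72q + 9q^2 = 0, with roots 0 and 8. Take the larger (rising MC): q* = 8.
Check: AVC at q = 8 is €31 ≤ P, so revenue covers variable cost.
Profit = P·q − TC = 127·8 − 396 = €620.

Produce at q = 8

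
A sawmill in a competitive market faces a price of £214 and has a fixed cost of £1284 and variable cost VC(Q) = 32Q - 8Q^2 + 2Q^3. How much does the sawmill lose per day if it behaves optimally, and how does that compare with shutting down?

AVC = 32 - 8Q + 2Q^2; min AVC = £24 at Q = 2. Since P = £214 ≥ min AVC, the firm produces.
With MC = 32 - 16Q + 6Q^2, P = MC on the upward-sloping part at Q* = 7.
TR = 214·7 = 1498. TC = 1284 + 518 = 1802. Profit = 1498 − 1802 = -£304.
By producing, the firm covers all variable cost plus £980 of fixed cost; shutting down would lose the full £1284.

Profit = -£304 at Q = 7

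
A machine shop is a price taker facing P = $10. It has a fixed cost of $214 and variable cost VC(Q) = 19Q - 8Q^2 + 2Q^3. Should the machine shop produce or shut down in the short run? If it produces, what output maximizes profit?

Shut down

From TC, MC = TC'(Q) = 19 - 16Q + 6Q^2 and AVC = VC/Q = 19 - 8Q + 2Q^2.
AVC hits its minimum where MC = AVC, at Q = 2, giving min AVC = 19 - 8·2 + 2·2^2 = $11.
Since P = $10 < min AVC = $11, price fails to cover variable cost at any output.
The firm minimizes its loss by shutting down and losing only its fixed cost of $214.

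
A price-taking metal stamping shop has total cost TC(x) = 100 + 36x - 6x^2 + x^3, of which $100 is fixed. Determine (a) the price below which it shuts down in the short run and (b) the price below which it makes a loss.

Shutdown price = $27; break-even price = $51

Shutdown price = min AVC. AVC = 36 - 6x + x^2, with vertex at x = 3 and minimum $27.
ATC = 100/x + 36 - 6x + x^2. Setting dATC/dx = −100/x^2 − 6 + 2x = 0 gives x = 5 (since 2·5^3 − 6·5^2 = 100).
min ATC = 100/5 + 36 − 6·5 + 5^2 = $51. That is the break-even price.
For $27 ≤ P < $51 the firm produces at a loss; below $27 it shuts down.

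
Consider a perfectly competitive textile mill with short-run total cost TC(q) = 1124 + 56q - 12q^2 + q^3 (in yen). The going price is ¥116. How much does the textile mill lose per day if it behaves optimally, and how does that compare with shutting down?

Profit = -¥324 at q = 10

AVC = 56 - 12q + q^2 has its minimum ¥20 at q = 6; price ¥116 clears that bar, so the firm operates.
With MC = 56 - 24q + 3q^2, P = MC on the upward-sloping part at q* = 10.
TR = 116·10 = 1160. TC = 1124 + 360 = 1484. Profit = 1160 − 1484 = -¥324.
Shutting down would mean losing the fixed cost of ¥1124, so operating at a loss of ¥324 is better by ¥800.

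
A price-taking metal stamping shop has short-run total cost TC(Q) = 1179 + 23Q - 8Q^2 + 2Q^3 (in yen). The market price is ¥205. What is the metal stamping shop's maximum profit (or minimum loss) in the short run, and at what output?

AVC = 23 - 8Q + 2Q^2; min AVC = ¥15 at Q = 2. Since P = ¥205 ≥ min AVC, the firm produces.
MC = 23 - 16Q + 6Q^2. Setting P = MC and taking the root on the rising branch gives Q* = 7.
TR = 205·7 = 1435. TC = 1179 + 455 = 1634. Profit = 1435 − 1634 = -¥199.
Shutting down would mean losing the fixed cost of ¥1179, so operating at a loss of ¥199 is better by ¥980.

Profit = -¥199 at Q = 7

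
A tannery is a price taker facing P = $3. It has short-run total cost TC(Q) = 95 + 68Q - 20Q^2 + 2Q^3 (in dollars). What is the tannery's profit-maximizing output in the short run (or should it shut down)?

Variable cost is VC = 68Q - 20Q^2 + 2Q^3, so AVC = VC/Q = 68 - 20Q + 2Q^2 and MC = dTC/dQ = 68 - 40Q + 6Q^2.
AVC is minimized where dAVC/dQ = -20 + 4Q = 0, at Q = 5; min AVC = 68 - 20·5 + 2·5^2 = $18.
P = $3 lies below min AVC = $18; no output level covers variable cost.
Best response: produce nothing and absorb the $95 fixed cost.

Shut down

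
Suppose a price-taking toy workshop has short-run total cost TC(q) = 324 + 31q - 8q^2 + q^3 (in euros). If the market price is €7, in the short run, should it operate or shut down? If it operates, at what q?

Shut down

From TC, MC = TC'(q) = 31 - 16q + 3q^2 and AVC = VC/q = 31 - 8q + q^2.
AVC is minimized where dAVC/dq = -8 + 2q = 0, at q = 4; min AVC = 31 - 8·4 + 4^2 = €15.
Since P = €7 < min AVC = €15, price fails to cover variable cost at any output.
Shutting down limits the loss to fixed cost, €324.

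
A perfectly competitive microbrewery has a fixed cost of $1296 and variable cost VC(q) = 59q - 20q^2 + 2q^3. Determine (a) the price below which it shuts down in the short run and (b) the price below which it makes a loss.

Shutdown price = $9; break-even price = $185

Shutdown price = min AVC. AVC = 59 - 20q + 2q^2, with vertex at q = 5 and minimum $9.
ATC = 1296/q + 59 - 20q + 2q^2. Setting dATC/dq = −1296/q^2 − 20 + 4q = 0 gives q = 9 (since 4·9^3 − 20·9^2 = 1296).
min ATC = 1296/9 + 59 − 20·9 + 2·9^2 = $185. That is the break-even price.
Between these two prices the firm operates at a loss; above $185 it earns a profit.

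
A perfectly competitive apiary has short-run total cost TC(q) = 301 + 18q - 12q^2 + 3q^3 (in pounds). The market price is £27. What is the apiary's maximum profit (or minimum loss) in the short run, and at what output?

Profit = -£247 at q = 3

AVC = 18 - 12q + 3q^2; min AVC = £6 at q = 2. Since P = £27 ≥ min AVC, the firm produces.
With MC = 18 - 24q + 9q^2, P = MC on the upward-sloping part at q* = 3.
TR = 27·3 = 81. TC = 301 + 27 = 328. Profit = 81 − 328 = -£247.
That loss of £247 beats the £301 the firm would lose by shutting down; producing recovers £54 of fixed cost.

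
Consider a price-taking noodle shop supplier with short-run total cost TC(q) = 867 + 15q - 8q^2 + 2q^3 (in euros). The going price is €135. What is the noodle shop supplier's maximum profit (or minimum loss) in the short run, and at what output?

AVC = 15 - 8q + 2q^2 has its minimum €7 at q = 2; price €135 clears that bar, so the firm operates.
With MC = 15 - 16q + 6q^2, P = MC on the upward-sloping part at q* = 6.
TR = 135·6 = 810. TC = 867 + 234 = 1101. Profit = 810 − 1101 = -€291.
That loss of €291 beats the €867 the firm would lose by shutting down; producing recovers €576 of fixed cost.

Profit = -€291 at q = 6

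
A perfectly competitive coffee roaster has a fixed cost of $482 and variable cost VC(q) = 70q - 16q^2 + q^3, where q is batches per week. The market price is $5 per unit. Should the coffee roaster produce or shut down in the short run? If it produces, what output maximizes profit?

Shut down

Variable cost is VC = 70q - 16q^2 + q^3, so AVC = VC/q = 70 - 16q + q^2 and MC = dTC/dq = 70 - 32q + 3q^2.
AVC is minimized where dAVC/dq = -16 + 2q = 0, at q = 8; min AVC = 70 - 16·8 + 8^2 = $6.
P = $5 lies below min AVC = $6; no output level covers variable cost.
The firm minimizes its loss by shutting down and losing only its fixed cost of $482.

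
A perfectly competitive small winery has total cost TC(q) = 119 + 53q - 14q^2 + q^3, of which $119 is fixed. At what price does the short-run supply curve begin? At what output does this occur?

$4 per unit, at q = 7

Short-run supply begins at min AVC. From VC = 53q - 14q^2 + q^3, AVC = 53 - 14q + q^2.
dAVC/dq = -14 + 2q = 0 gives q = 7. min AVC = 53 - 14·7 + 7^2 = 4.
The firm shuts down for any P below $4.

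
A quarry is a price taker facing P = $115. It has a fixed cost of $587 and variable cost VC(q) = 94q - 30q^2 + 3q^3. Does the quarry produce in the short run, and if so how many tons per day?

From TC, MC = TC'(q) = 94 - 60q + 9q^2 and AVC = VC/q = 94 - 30q + 3q^2.
The AVC parabola has its vertex at q = 30/6 = 5, where AVC = 94 - 30·5 + 3·5^2 = $19.
Because $115 ≥ $19, revenue can cover variable cost; the firm operates.
Solving P = MC: -21 - 60q + 9q^2 = 0 ⇒ q = -1/3 or 7. On the upward-sloping branch, q* = 7.
Check: AVC at q = 7 is $31 ≤ P, so revenue covers variable cost.
Profit = P·q − TC = 115·7 − 804 = $1.

Produce at q = 7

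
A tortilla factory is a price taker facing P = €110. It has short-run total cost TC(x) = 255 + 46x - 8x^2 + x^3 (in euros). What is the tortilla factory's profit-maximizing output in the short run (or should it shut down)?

Strip out fixed cost: VC = 46x - 8x^2 + x^3. Then AVC = 46 - 8x + x^2 and MC = 46 - 16x + 3x^2.
AVC hits its minimum where MC = AVC, at x = 4, giving min AVC = 46 - 8·4 + 4^2 = €30.
P = €110 exceeds min AVC = €30, so the firm stays open.
Set P = MC: 110 = 46 - 16x + 3x^2 → -64 - 16x + 3x^2 = 0. The roots are x = -8/3 and x = 8; the profit-maximizing output is on the rising part of MC, so x* = 8.
Check: AVC at x = 8 is €46 ≤ P, so revenue covers variable cost.
Profit = P·x − TC = 110·8 − 623 = €257.

Produce at x = 8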